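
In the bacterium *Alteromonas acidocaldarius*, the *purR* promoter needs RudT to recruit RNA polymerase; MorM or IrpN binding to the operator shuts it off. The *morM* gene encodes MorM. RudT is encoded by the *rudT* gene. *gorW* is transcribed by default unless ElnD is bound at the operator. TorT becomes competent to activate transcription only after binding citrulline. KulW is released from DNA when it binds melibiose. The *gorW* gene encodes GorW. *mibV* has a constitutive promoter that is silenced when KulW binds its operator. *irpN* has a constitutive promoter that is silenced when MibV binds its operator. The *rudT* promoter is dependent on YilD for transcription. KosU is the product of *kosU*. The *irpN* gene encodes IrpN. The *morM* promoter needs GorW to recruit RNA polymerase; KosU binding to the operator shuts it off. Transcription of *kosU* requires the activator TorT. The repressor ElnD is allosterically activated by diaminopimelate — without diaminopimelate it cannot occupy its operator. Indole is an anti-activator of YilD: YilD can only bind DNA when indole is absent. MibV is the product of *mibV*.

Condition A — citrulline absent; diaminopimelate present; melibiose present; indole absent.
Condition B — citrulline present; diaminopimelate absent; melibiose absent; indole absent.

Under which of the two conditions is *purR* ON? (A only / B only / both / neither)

Condition A:
Citrulline is absent, so TorT is inactive.
Required activator TorT is absent, so *kosU* is not transcribed.
So KosU is not produced.
Diaminopimelate is present, so ElnD is active.
With repressor ElnD bound, *gorW* is not transcribed.
So GorW is not produced.
Required activator GorW is absent, so *morM* is not transcribed.
So MorM is not produced.
Melibiose is present, so KulW is inactive.
With no repressor bound, *mibV* is transcribed.
So MibV is produced and active.
With repressor MibV bound, *irpN* is not transcribed.
So IrpN is not produced.
Indole is absent, so YilD is active.
No repressor is bound and YilD is active, so *rudT* is transcribed.
So RudT is produced and active.
No repressor is bound and RudT is active, so *purR* is transcribed.
→ *purR* is ON in A.
Condition B:
Citrulline is present, so TorT is active.
No repressor is bound and TorT is active, so *kosU* is transcribed.
So KosU is produced and active.
Diaminopimelate is absent, so ElnD is inactive.
With no repressor bound, *gorW* is transcribed.
So GorW is produced and active.
With repressor KosU bound, *morM* is not transcribed.
So MorM is not produced.
Melibiose is absent, so KulW is active.
With repressor KulW bound, *mibV* is not transcribed.
So MibV is not produced.
With no repressor bound, *irpN* is transcribed.
So IrpN is produced and active.
Indole is absent, so YilD is active.
No repressor is bound and YilD is active, so *rudT* is transcribed.
So RudT is produced and active.
With repressor IrpN bound, *purR* is not transcribed.
→ *purR* is OFF in B.

A only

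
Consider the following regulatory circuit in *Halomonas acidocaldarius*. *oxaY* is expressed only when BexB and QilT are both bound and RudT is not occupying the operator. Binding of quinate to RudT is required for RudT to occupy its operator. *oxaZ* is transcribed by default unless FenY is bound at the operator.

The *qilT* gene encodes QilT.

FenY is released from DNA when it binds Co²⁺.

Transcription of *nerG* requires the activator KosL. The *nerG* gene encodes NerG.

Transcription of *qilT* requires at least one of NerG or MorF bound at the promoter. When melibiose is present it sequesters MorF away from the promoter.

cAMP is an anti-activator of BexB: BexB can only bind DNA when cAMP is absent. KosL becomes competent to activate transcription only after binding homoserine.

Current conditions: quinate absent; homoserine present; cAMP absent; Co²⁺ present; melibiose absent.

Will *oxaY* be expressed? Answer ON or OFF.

ON

cAMP is absent, so BexB is active.
Homoserine is present, so KosL is active.
No repressor is bound and KosL is active, so *nerG* is transcribed.
So NerG is produced and active.
Melibiose is absent, so MorF is active.
Activator NerG is present, so *qilT* is transcribed.
So QilT is produced and active.
Quinate is absent, so RudT is inactive.
No repressor is bound and BexB and QilT are active, so *oxaY* is transcribed.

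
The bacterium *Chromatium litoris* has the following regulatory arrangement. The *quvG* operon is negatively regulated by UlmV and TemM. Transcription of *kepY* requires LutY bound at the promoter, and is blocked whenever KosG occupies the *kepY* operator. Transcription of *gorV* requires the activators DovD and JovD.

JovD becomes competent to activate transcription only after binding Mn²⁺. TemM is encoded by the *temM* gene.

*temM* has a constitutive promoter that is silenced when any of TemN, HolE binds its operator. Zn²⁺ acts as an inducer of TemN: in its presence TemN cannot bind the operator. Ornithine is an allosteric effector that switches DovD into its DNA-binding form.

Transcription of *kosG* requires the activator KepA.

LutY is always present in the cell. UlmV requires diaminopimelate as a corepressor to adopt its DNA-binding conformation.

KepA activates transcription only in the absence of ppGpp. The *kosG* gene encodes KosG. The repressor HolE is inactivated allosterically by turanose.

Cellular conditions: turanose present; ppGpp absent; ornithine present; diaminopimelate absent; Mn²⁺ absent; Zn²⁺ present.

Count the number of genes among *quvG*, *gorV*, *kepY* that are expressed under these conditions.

Diaminopimelate is absent, so UlmV is inactive.
Zn²⁺ is present, so TemN is inactive.
Turanose is present, so HolE is inactive.
With no repressor bound, *temM* is transcribed.
So TemM is produced and active.
With repressor TemM bound, *quvG* is not transcribed.
→ *quvG* is OFF.
Ornithine is present, so DovD is active.
Mn²⁺ is absent, so JovD is inactive.
Required activator JovD is absent, so *gorV* is not transcribed.
→ *gorV* is OFF.
ppGpp is absent, so KepA is active.
No repressor is bound and KepA is active, so *kosG* is transcribed.
So KosG is produced and active.
LutY is produced constitutively and is active.
With repressor KosG bound, *kepY* is not transcribed.
→ *kepY* is OFF.
0 of the 3 genes are transcribed.

0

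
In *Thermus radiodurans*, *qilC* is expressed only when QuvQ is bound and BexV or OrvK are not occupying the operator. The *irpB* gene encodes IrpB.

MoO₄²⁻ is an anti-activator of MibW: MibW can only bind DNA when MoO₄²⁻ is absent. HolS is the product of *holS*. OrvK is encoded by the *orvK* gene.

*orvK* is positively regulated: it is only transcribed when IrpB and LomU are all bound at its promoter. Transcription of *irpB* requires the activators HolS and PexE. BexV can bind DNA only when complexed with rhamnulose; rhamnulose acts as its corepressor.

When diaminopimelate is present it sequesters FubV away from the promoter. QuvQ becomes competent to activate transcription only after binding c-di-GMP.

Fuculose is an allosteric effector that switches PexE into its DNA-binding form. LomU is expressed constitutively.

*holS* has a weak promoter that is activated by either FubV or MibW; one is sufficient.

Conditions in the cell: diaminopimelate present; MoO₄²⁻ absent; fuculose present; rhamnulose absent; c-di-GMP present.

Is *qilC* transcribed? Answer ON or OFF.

Rhamnulose is absent, so BexV is inactive.
c-di-GMP is present, so QuvQ is active.
Diaminopimelate is present, so FubV is inactive.
MoO₄²⁻ is absent, so MibW is active.
Activator MibW is present, so *holS* is transcribed.
So HolS is produced and active.
Fuculose is present, so PexE is active.
No repressor is bound and HolS and PexE are active, so *irpB* is transcribed.
So IrpB is produced and active.
LomU is produced constitutively and is active.
No repressor is bound and IrpB and LomU are active, so *orvK* is transcribed.
So OrvK is produced and active.
With repressor OrvK bound, *qilC* is not transcribed.

OFF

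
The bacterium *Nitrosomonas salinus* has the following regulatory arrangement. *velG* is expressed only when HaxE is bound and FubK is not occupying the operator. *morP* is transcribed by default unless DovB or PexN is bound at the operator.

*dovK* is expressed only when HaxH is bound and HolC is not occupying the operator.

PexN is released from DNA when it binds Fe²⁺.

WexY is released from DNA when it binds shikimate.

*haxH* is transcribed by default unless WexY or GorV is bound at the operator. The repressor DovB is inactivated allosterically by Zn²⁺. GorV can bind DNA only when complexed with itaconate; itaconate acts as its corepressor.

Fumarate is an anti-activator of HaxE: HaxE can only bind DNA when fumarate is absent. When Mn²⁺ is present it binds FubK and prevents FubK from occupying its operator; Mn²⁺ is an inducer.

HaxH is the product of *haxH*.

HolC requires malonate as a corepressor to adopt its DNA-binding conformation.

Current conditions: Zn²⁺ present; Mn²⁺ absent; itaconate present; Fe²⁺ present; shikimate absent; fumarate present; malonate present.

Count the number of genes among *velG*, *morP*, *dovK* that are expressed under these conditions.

1

Fumarate is present, so HaxE is inactive.
Mn²⁺ is absent, so FubK is active.
With repressor FubK bound, *velG* is not transcribed.
→ *velG* is OFF.
Zn²⁺ is present, so DovB is inactive.
Fe²⁺ is present, so PexN is inactive.
With no repressor bound, *morP* is transcribed.
→ *morP* is ON.
Shikimate is absent, so WexY is active.
Itaconate is present, so GorV is active.
With repressor WexY bound, *haxH* is not transcribed.
So HaxH is not produced.
Malonate is present, so HolC is active.
With repressor HolC bound, *dovK* is not transcribed.
→ *dovK* is OFF.
1 of the 3 genes is transcribed.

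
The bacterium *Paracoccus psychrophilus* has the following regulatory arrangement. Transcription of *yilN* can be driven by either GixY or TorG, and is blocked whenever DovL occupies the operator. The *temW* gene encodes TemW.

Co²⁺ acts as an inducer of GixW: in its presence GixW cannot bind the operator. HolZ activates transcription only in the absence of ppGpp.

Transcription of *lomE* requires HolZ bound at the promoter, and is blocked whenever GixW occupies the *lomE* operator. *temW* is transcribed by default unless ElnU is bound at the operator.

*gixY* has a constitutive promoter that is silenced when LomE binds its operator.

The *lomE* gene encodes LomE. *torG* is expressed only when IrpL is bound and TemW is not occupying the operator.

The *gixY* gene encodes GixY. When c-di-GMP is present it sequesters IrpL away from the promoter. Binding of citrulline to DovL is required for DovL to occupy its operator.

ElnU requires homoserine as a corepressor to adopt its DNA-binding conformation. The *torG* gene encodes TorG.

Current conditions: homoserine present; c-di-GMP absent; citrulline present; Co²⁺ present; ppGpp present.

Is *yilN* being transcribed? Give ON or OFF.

OFF

ppGpp is present, so HolZ is inactive.
Co²⁺ is present, so GixW is inactive.
Required activator HolZ is absent, so *lomE* is not transcribed.
So LomE is not produced.
With no repressor bound, *gixY* is transcribed.
So GixY is produced and active.
Homoserine is present, so ElnU is active.
With repressor ElnU bound, *temW* is not transcribed.
So TemW is not produced.
c-di-GMP is absent, so IrpL is active.
No repressor is bound and IrpL is active, so *torG* is transcribed.
So TorG is produced and active.
Citrulline is present, so DovL is active.
With repressor DovL bound, *yilN* is not transcribed.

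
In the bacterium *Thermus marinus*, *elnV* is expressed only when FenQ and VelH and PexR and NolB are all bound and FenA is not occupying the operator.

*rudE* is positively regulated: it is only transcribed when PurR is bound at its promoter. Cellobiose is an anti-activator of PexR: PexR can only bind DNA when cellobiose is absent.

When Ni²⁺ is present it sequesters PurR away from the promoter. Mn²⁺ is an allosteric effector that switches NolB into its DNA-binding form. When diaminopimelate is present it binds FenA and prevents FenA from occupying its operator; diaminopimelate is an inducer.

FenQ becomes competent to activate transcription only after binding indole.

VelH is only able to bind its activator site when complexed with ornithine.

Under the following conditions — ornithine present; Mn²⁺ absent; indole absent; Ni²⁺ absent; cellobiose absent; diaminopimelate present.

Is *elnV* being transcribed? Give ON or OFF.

OFF

Indole is absent, so FenQ is inactive.
Ornithine is present, so VelH is active.
Cellobiose is absent, so PexR is active.
Mn²⁺ is absent, so NolB is inactive.
Diaminopimelate is present, so FenA is inactive.
Required activator FenQ is absent, so *elnV* is not transcribed.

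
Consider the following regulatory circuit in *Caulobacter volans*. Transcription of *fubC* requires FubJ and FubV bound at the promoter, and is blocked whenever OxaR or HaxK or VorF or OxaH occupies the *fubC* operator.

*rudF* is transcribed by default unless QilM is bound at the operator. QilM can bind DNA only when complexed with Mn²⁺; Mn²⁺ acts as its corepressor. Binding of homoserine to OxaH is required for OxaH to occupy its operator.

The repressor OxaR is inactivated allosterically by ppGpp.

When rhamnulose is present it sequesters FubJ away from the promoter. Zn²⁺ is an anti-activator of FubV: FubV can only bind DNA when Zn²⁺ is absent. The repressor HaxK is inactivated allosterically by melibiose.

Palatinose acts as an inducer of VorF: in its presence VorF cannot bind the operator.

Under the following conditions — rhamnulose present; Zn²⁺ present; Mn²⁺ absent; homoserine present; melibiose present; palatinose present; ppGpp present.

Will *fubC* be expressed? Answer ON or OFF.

ppGpp is present, so OxaR is inactive.
Melibiose is present, so HaxK is inactive.
Rhamnulose is present, so FubJ is inactive.
Palatinose is present, so VorF is inactive.
Homoserine is present, so OxaH is active.
Zn²⁺ is present, so FubV is inactive.
With repressor OxaH bound, *fubC* is not transcribed.

OFF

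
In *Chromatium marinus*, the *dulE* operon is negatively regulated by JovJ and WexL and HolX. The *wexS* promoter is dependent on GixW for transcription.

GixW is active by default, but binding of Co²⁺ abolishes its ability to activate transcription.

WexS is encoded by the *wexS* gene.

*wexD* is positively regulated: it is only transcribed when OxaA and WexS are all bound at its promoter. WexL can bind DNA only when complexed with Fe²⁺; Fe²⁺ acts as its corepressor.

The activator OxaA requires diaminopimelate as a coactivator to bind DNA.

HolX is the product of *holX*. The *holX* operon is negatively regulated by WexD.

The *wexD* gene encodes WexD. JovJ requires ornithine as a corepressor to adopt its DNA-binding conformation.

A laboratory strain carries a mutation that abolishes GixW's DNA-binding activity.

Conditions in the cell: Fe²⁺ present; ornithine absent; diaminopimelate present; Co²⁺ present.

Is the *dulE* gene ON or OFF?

OFF

Ornithine is absent, so JovJ is inactive.
Fe²⁺ is present, so WexL is active.
Diaminopimelate is present, so OxaA is active.
GixW is non-functional in this strain, so it has no effect.
Required activator GixW is absent, so *wexS* is not transcribed.
So WexS is not produced.
Required activator WexS is absent, so *wexD* is not transcribed.
So WexD is not produced.
With no repressor bound, *holX* is transcribed.
So HolX is produced and active.
With repressor WexL bound, *dulE* is not transcribed.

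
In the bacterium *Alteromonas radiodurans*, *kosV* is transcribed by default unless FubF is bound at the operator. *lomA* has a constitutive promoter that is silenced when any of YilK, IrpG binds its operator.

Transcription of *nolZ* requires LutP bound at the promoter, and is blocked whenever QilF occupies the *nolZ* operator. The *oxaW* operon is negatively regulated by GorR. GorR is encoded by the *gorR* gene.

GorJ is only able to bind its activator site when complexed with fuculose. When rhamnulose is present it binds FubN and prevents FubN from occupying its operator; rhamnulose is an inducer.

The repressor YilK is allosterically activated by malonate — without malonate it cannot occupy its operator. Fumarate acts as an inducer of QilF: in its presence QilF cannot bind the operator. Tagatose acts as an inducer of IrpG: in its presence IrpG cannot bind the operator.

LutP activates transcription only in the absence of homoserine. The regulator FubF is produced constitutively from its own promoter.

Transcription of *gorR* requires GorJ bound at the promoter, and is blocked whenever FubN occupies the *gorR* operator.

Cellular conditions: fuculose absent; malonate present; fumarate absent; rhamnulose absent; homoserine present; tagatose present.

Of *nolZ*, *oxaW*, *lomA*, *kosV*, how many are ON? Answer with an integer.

Homoserine is present, so LutP is inactive.
Fumarate is absent, so QilF is active.
With repressor QilF bound, *nolZ* is not transcribed.
→ *nolZ* is OFF.
Fuculose is absent, so GorJ is inactive.
Rhamnulose is absent, so FubN is active.
With repressor FubN bound, *gorR* is not transcribed.
So GorR is not produced.
With no repressor bound, *oxaW* is transcribed.
→ *oxaW* is ON.
Malonate is present, so YilK is active.
Tagatose is present, so IrpG is inactive.
With repressor YilK bound, *lomA* is not transcribed.
→ *lomA* is OFF.
FubF is produced constitutively and is active.
With repressor FubF bound, *kosV* is not transcribed.
→ *kosV* is OFF.
1 of the 4 genes is transcribed.

1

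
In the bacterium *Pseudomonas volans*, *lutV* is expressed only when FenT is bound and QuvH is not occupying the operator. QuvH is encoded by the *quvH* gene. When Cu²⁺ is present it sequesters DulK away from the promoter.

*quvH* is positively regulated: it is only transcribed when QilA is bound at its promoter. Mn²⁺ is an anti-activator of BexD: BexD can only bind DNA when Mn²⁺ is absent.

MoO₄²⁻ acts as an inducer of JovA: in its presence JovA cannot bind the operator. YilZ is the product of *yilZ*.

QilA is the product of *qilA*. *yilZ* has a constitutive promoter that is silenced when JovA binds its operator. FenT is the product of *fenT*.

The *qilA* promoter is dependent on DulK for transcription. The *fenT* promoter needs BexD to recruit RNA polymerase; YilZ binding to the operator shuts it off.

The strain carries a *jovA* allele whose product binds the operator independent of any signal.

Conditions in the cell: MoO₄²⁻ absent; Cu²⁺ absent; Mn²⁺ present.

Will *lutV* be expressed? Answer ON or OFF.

OFF

JovA is constitutively active in this strain.
With repressor JovA bound, *yilZ* is not transcribed.
So YilZ is not produced.
Mn²⁺ is present, so BexD is inactive.
Required activator BexD is absent, so *fenT* is not transcribed.
So FenT is not produced.
Cu²⁺ is absent, so DulK is active.
No repressor is bound and DulK is active, so *qilA* is transcribed.
So QilA is produced and active.
No repressor is bound and QilA is active, so *quvH* is transcribed.
So QuvH is produced and active.
With repressor QuvH bound, *lutV* is not transcribed.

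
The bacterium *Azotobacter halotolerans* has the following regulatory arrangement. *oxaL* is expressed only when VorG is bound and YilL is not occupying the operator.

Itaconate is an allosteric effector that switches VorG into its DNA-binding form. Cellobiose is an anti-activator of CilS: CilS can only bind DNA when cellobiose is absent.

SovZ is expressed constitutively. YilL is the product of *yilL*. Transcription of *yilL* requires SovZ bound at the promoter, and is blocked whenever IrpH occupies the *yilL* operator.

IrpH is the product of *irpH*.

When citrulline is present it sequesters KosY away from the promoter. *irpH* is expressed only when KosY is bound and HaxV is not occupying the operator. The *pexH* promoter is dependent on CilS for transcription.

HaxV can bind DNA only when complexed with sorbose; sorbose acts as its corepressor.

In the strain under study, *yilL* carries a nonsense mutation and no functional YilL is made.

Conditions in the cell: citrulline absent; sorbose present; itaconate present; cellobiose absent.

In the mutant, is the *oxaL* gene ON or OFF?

YilL is non-functional in this strain, so it has no effect.
Itaconate is present, so VorG is active.
No repressor is bound and VorG is active, so *oxaL* is transcribed.

ON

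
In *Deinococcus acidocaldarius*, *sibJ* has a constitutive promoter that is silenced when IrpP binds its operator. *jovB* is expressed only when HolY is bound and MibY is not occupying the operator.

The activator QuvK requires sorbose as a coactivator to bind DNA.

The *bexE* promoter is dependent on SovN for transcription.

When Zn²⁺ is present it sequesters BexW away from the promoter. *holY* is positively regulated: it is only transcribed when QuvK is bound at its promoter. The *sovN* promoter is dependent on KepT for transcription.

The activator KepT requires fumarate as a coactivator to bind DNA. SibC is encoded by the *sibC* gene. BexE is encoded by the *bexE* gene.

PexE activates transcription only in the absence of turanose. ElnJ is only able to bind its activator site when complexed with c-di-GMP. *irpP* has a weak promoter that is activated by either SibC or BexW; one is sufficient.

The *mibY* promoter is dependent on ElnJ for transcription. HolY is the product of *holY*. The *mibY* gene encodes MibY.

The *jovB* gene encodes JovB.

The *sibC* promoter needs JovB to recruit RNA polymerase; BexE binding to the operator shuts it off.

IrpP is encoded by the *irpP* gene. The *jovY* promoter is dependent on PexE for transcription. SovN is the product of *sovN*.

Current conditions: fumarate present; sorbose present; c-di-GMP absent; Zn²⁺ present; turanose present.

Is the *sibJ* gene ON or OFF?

c-di-GMP is absent, so ElnJ is inactive.
Required activator ElnJ is absent, so *mibY* is not transcribed.
So MibY is not produced.
Sorbose is present, so QuvK is active.
No repressor is bound and QuvK is active, so *holY* is transcribed.
So HolY is produced and active.
No repressor is bound and HolY is active, so *jovB* is transcribed.
So JovB is produced and active.
Fumarate is present, so KepT is active.
No repressor is bound and KepT is active, so *sovN* is transcribed.
So SovN is produced and active.
No repressor is bound and SovN is active, so *bexE* is transcribed.
So BexE is produced and active.
With repressor BexE bound, *sibC* is not transcribed.
So SibC is not produced.
Zn²⁺ is present, so BexW is inactive.
No activator is available at the *irpP* promoter, so *irpP* is not transcribed.
So IrpP is not produced.
With no repressor bound, *sibJ* is transcribed.

ON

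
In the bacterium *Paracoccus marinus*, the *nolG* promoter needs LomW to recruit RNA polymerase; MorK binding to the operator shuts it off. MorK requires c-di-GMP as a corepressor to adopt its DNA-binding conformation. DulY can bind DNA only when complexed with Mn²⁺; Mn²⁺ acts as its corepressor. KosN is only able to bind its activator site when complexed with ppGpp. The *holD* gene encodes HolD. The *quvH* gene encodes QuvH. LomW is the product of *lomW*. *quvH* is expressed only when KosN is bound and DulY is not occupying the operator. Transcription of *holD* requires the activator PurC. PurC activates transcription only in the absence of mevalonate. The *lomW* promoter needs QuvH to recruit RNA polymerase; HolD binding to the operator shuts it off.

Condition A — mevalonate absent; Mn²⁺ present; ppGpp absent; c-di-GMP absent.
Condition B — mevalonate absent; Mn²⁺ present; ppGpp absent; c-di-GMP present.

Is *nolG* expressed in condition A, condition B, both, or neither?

neither

Condition A:
Mevalonate is absent, so PurC is active.
No repressor is bound and PurC is active, so *holD* is transcribed.
So HolD is produced and active.
Mn²⁺ is present, so DulY is active.
ppGpp is absent, so KosN is inactive.
With repressor DulY bound, *quvH* is not transcribed.
So QuvH is not produced.
With repressor HolD bound, *lomW* is not transcribed.
So LomW is not produced.
c-di-GMP is absent, so MorK is inactive.
Required activator LomW is absent, so *nolG* is not transcribed.
→ *nolG* is OFF in A.
Condition B:
Mevalonate is absent, so PurC is active.
No repressor is bound and PurC is active, so *holD* is transcribed.
So HolD is produced and active.
Mn²⁺ is present, so DulY is active.
ppGpp is absent, so KosN is inactive.
With repressor DulY bound, *quvH* is not transcribed.
So QuvH is not produced.
With repressor HolD bound, *lomW* is not transcribed.
So LomW is not produced.
c-di-GMP is present, so MorK is active.
With repressor MorK bound, *nolG* is not transcribed.
→ *nolG* is OFF in B.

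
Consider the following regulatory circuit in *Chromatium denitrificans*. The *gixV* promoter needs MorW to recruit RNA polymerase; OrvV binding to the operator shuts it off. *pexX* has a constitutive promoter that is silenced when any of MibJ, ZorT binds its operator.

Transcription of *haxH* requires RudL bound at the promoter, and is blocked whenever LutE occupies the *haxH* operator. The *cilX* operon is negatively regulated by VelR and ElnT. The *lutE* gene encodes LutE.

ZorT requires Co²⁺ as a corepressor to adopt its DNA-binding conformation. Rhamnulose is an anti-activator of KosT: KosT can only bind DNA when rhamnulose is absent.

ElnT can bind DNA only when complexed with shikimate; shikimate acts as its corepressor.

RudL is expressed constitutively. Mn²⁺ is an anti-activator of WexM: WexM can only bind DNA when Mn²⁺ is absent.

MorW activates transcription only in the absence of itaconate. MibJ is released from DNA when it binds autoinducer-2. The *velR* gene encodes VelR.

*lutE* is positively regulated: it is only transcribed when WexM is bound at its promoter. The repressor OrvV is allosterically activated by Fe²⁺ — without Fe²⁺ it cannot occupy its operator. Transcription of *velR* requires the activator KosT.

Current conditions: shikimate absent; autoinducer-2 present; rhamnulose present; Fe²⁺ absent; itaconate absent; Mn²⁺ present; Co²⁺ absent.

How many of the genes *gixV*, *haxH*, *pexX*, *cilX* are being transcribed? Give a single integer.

Fe²⁺ is absent, so OrvV is inactive.
Itaconate is absent, so MorW is active.
No repressor is bound and MorW is active, so *gixV* is transcribed.
→ *gixV* is ON.
RudL is produced constitutively and is active.
Mn²⁺ is present, so WexM is inactive.
Required activator WexM is absent, so *lutE* is not transcribed.
So LutE is not produced.
No repressor is bound and RudL is active, so *haxH* is transcribed.
→ *haxH* is ON.
Autoinducer-2 is present, so MibJ is inactive.
Co²⁺ is absent, so ZorT is inactive.
With no repressor bound, *pexX* is transcribed.
→ *pexX* is ON.
Rhamnulose is present, so KosT is inactive.
Required activator KosT is absent, so *velR* is not transcribed.
So VelR is not produced.
Shikimate is absent, so ElnT is inactive.
With no repressor bound, *cilX* is transcribed.
→ *cilX* is ON.
4 of the 4 genes are transcribed.

4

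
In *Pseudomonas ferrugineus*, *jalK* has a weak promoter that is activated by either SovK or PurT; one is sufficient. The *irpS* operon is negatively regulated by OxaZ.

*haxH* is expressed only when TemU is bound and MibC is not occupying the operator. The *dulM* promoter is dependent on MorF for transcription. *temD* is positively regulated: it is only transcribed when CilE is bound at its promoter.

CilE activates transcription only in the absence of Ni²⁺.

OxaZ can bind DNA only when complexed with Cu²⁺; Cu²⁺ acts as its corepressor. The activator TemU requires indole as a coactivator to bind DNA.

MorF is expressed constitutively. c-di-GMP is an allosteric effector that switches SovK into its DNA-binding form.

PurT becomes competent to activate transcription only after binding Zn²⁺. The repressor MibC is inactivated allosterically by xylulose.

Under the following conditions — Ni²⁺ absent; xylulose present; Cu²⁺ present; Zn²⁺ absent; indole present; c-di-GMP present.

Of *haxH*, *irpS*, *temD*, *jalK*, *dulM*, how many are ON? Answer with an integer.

Xylulose is present, so MibC is inactive.
Indole is present, so TemU is active.
No repressor is bound and TemU is active, so *haxH* is transcribed.
→ *haxH* is ON.
Cu²⁺ is present, so OxaZ is active.
With repressor OxaZ bound, *irpS* is not transcribed.
→ *irpS* is OFF.
Ni²⁺ is absent, so CilE is active.
No repressor is bound and CilE is active, so *temD* is transcribed.
→ *temD* is ON.
c-di-GMP is present, so SovK is active.
Zn²⁺ is absent, so PurT is inactive.
Activator SovK is present, so *jalK* is transcribed.
→ *jalK* is ON.
MorF is produced constitutively and is active.
No repressor is bound and MorF is active, so *dulM* is transcribed.
→ *dulM* is ON.
4 of the 5 genes are transcribed.

4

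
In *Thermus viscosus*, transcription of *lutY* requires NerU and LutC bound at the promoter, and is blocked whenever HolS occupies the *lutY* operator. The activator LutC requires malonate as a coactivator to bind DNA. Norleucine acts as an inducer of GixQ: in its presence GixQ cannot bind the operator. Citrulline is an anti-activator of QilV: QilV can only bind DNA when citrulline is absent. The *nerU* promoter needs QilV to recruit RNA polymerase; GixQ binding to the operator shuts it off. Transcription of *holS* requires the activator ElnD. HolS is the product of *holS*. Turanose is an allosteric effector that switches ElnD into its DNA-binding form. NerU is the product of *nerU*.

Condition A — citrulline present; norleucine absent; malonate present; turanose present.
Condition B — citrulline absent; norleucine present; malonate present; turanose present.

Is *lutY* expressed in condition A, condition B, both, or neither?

Condition A:
Citrulline is present, so QilV is inactive.
Norleucine is absent, so GixQ is active.
With repressor GixQ bound, *nerU* is not transcribed.
So NerU is not produced.
Malonate is present, so LutC is active.
Turanose is present, so ElnD is active.
No repressor is bound and ElnD is active, so *holS* is transcribed.
So HolS is produced and active.
With repressor HolS bound, *lutY* is not transcribed.
→ *lutY* is OFF in A.
Condition B:
Citrulline is absent, so QilV is active.
Norleucine is present, so GixQ is inactive.
No repressor is bound and QilV is active, so *nerU* is transcribed.
So NerU is produced and active.
Malonate is present, so LutC is active.
Turanose is present, so ElnD is active.
No repressor is bound and ElnD is active, so *holS* is transcribed.
So HolS is produced and active.
With repressor HolS bound, *lutY* is not transcribed.
→ *lutY* is OFF in B.

neither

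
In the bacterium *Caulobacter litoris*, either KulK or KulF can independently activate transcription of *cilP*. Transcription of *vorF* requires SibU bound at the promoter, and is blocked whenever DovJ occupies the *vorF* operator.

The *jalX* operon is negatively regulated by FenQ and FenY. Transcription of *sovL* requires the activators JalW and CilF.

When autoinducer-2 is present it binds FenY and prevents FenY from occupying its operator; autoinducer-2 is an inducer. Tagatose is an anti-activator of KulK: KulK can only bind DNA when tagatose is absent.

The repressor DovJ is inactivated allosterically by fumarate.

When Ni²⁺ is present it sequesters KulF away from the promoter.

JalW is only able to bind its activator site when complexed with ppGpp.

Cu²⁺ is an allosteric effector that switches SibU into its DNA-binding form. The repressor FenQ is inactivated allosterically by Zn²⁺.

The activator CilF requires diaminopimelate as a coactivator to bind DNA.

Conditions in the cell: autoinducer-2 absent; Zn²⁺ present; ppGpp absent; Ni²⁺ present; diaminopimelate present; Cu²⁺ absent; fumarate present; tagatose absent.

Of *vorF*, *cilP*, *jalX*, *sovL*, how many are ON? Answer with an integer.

1

Cu²⁺ is absent, so SibU is inactive.
Fumarate is present, so DovJ is inactive.
Required activator SibU is absent, so *vorF* is not transcribed.
→ *vorF* is OFF.
Tagatose is absent, so KulK is active.
Ni²⁺ is present, so KulF is inactive.
Activator KulK is present, so *cilP* is transcribed.
→ *cilP* is ON.
Zn²⁺ is present, so FenQ is inactive.
Autoinducer-2 is absent, so FenY is active.
With repressor FenY bound, *jalX* is not transcribed.
→ *jalX* is OFF.
ppGpp is absent, so JalW is inactive.
Diaminopimelate is present, so CilF is active.
Required activator JalW is absent, so *sovL* is not transcribed.
→ *sovL* is OFF.
1 of the 4 genes is transcribed.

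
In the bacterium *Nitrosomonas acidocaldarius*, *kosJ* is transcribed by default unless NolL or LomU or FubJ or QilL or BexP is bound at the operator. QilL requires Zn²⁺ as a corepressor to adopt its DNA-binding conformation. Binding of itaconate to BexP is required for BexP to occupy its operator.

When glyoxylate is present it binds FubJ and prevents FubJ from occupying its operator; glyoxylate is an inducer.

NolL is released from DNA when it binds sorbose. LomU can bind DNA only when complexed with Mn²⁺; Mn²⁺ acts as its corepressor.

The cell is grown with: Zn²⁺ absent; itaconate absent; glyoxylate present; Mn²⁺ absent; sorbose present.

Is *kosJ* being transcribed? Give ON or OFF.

ON

Sorbose is present, so NolL is inactive.
Mn²⁺ is absent, so LomU is inactive.
Glyoxylate is present, so FubJ is inactive.
Zn²⁺ is absent, so QilL is inactive.
Itaconate is absent, so BexP is inactive.
With no repressor bound, *kosJ* is transcribed.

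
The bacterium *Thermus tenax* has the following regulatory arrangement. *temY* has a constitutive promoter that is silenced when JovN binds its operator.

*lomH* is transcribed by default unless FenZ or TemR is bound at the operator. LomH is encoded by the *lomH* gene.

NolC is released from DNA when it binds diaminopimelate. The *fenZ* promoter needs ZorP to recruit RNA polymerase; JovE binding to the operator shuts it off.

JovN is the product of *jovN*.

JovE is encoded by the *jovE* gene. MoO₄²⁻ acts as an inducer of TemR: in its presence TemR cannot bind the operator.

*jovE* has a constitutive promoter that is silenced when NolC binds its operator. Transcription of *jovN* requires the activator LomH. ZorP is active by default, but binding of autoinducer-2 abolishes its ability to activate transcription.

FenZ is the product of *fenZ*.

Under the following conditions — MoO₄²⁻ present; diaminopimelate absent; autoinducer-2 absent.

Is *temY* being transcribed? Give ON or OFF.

ON

Diaminopimelate is absent, so NolC is active.
With repressor NolC bound, *jovE* is not transcribed.
So JovE is not produced.
Autoinducer-2 is absent, so ZorP is active.
No repressor is bound and ZorP is active, so *fenZ* is transcribed.
So FenZ is produced and active.
MoO₄²⁻ is present, so TemR is inactive.
With repressor FenZ bound, *lomH* is not transcribed.
So LomH is not produced.
Required activator LomH is absent, so *jovN* is not transcribed.
So JovN is not produced.
With no repressor bound, *temY* is transcribed.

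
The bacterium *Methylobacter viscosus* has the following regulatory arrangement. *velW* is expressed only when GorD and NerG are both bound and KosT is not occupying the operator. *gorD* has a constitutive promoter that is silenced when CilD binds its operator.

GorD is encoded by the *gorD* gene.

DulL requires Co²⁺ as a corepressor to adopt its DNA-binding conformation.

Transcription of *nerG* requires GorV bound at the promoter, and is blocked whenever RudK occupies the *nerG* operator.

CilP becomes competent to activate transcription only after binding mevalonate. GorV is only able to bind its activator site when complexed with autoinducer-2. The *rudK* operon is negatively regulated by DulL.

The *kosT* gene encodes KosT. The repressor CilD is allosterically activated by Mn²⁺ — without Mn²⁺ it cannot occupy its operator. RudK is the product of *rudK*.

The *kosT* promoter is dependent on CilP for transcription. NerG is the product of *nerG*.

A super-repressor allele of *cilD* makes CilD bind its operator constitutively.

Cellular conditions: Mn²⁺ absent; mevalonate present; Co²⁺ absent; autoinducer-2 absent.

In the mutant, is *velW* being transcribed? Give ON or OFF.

CilD is constitutively active in this strain.
With repressor CilD bound, *gorD* is not transcribed.
So GorD is not produced.
Autoinducer-2 is absent, so GorV is inactive.
Co²⁺ is absent, so DulL is inactive.
With no repressor bound, *rudK* is transcribed.
So RudK is produced and active.
With repressor RudK bound, *nerG* is not transcribed.
So NerG is not produced.
Mevalonate is present, so CilP is active.
No repressor is bound and CilP is active, so *kosT* is transcribed.
So KosT is produced and active.
With repressor KosT bound, *velW* is not transcribed.

OFF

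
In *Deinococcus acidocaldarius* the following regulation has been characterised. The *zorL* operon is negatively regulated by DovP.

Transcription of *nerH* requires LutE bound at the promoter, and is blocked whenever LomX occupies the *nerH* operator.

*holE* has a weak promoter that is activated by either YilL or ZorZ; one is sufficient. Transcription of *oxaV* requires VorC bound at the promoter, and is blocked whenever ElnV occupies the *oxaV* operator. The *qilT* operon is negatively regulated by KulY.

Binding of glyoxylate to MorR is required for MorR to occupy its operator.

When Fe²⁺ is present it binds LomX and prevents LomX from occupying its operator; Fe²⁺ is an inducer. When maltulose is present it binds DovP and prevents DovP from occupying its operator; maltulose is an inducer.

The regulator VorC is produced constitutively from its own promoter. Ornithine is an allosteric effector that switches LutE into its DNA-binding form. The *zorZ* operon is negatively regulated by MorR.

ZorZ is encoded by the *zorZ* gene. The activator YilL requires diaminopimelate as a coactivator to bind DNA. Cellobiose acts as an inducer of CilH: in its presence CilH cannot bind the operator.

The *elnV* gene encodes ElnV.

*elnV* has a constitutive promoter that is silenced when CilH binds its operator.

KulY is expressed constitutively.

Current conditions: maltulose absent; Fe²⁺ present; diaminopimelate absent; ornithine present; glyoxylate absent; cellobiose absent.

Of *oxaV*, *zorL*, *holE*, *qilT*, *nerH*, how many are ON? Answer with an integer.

3

Cellobiose is absent, so CilH is active.
With repressor CilH bound, *elnV* is not transcribed.
So ElnV is not produced.
VorC is produced constitutively and is active.
No repressor is bound and VorC is active, so *oxaV* is transcribed.
→ *oxaV* is ON.
Maltulose is absent, so DovP is active.
With repressor DovP bound, *zorL* is not transcribed.
→ *zorL* is OFF.
Diaminopimelate is absent, so YilL is inactive.
Glyoxylate is absent, so MorR is inactive.
With no repressor bound, *zorZ* is transcribed.
So ZorZ is produced and active.
Activator ZorZ is present, so *holE* is transcribed.
→ *holE* is ON.
KulY is produced constitutively and is active.
With repressor KulY bound, *qilT* is not transcribed.
→ *qilT* is OFF.
Ornithine is present, so LutE is active.
Fe²⁺ is present, so LomX is inactive.
No repressor is bound and LutE is active, so *nerH* is transcribed.
→ *nerH* is ON.
3 of the 5 genes are transcribed.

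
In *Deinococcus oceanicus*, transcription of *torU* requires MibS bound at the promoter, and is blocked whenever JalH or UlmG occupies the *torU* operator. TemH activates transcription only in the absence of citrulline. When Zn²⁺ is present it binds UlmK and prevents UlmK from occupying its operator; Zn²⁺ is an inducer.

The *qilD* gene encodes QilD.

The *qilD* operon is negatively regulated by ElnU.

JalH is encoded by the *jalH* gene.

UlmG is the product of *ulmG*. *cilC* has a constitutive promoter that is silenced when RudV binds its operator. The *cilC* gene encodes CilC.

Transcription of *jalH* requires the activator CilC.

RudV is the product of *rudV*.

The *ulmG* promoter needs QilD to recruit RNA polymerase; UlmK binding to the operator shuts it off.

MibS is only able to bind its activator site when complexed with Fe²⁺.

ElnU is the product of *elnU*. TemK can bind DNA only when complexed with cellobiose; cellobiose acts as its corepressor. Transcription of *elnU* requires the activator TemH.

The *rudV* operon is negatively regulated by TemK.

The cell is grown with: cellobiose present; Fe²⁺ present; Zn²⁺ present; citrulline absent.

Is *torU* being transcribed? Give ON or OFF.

OFF

Cellobiose is present, so TemK is active.
With repressor TemK bound, *rudV* is not transcribed.
So RudV is not produced.
With no repressor bound, *cilC* is transcribed.
So CilC is produced and active.
No repressor is bound and CilC is active, so *jalH* is transcribed.
So JalH is produced and active.
Fe²⁺ is present, so MibS is active.
Zn²⁺ is present, so UlmK is inactive.
Citrulline is absent, so TemH is active.
No repressor is bound and TemH is active, so *elnU* is transcribed.
So ElnU is produced and active.
With repressor ElnU bound, *qilD* is not transcribed.
So QilD is not produced.
Required activator QilD is absent, so *ulmG* is not transcribed.
So UlmG is not produced.
With repressor JalH bound, *torU* is not transcribed.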